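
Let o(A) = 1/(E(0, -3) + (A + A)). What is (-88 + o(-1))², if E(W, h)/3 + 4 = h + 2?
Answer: 2241009/289 ≈ 7754.4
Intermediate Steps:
E(W, h) = -6 + 3*h (E(W, h) = -12 + 3*(h + 2) = -12 + 3*(2 + h) = -12 + (6 + 3*h) = -6 + 3*h)
o(A) = 1/(-15 + 2*A) (o(A) = 1/((-6 + 3*(-3)) + (A + A)) = 1/((-6 - 9) + 2*A) = 1/(-15 + 2*A))
(-88 + o(-1))² = (-88 + 1/(-15 + 2*(-1)))² = (-88 + 1/(-15 - 2))² = (-88 + 1/(-17))² = (-88 - 1/17)² = (-1497/17)² = 2241009/289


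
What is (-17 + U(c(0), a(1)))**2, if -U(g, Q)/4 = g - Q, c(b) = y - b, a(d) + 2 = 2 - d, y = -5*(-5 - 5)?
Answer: 48841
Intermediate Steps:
y = 50 (y = -5*(-10) = 50)
a(d) = -d (a(d) = -2 + (2 - d) = -d)
c(b) = 50 - b
U(g, Q) = -4*g + 4*Q (U(g, Q) = -4*(g - Q) = -4*g + 4*Q)
(-17 + U(c(0), a(1)))**2 = (-17 + (-4*(50 - 1*0) + 4*(-1*1)))**2 = (-17 + (-4*(50 + 0) + 4*(-1)))**2 = (-17 + (-4*50 - 4))**2 = (-17 + (-200 - 4))**2 = (-17 - 204)**2 = (-221)**2 = 48841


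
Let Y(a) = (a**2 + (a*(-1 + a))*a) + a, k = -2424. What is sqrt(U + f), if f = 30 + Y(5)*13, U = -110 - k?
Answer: sqrt(4034) ≈ 63.514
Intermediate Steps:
U = 2314 (U = -110 - 1*(-2424) = -110 + 2424 = 2314)
Y(a) = a + a**2 + a**2*(-1 + a) (Y(a) = (a**2 + a**2*(-1 + a)) + a = a + a**2 + a**2*(-1 + a))
f = 1720 (f = 30 + (5 + 5**3)*13 = 30 + (5 + 125)*13 = 30 + 130*13 = 30 + 1690 = 1720)
sqrt(U + f) = sqrt(2314 + 1720) = sqrt(4034)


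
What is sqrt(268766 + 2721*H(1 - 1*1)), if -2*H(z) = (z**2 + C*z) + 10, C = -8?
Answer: sqrt(255161) ≈ 505.13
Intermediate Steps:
H(z) = -5 + 4*z - z**2/2 (H(z) = -((z**2 - 8*z) + 10)/2 = -(10 + z**2 - 8*z)/2 = -5 + 4*z - z**2/2)
sqrt(268766 + 2721*H(1 - 1*1)) = sqrt(268766 + 2721*(-5 + 4*(1 - 1*1) - (1 - 1*1)**2/2)) = sqrt(268766 + 2721*(-5 + 4*(1 - 1) - (1 - 1)**2/2)) = sqrt(268766 + 2721*(-5 + 4*0 - 1/2*0**2)) = sqrt(268766 + 2721*(-5 + 0 - 1/2*0)) = sqrt(268766 + 2721*(-5 + 0 + 0)) = sqrt(268766 + 2721*(-5)) = sqrt(268766 - 13605) = sqrt(255161)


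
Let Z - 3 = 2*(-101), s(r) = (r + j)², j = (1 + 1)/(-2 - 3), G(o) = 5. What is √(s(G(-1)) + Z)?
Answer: 3*I*√494/5 ≈ 13.336*I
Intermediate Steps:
j = -⅖ (j = 2/(-5) = 2*(-⅕) = -⅖ ≈ -0.40000)
s(r) = (-⅖ + r)² (s(r) = (r - ⅖)² = (-⅖ + r)²)
Z = -199 (Z = 3 + 2*(-101) = 3 - 202 = -199)
√(s(G(-1)) + Z) = √((-2 + 5*5)²/25 - 199) = √((-2 + 25)²/25 - 199) = √((1/25)*23² - 199) = √((1/25)*529 - 199) = √(529/25 - 199) = √(-4446/25) = 3*I*√494/5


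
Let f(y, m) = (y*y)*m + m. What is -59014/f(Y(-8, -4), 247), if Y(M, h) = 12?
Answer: -3106/1885 ≈ -1.6477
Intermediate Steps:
f(y, m) = m + m*y² (f(y, m) = y²*m + m = m*y² + m = m + m*y²)
-59014/f(Y(-8, -4), 247) = -59014*1/(247*(1 + 12²)) = -59014*1/(247*(1 + 144)) = -59014/(247*145) = -59014/35815 = -59014*1/35815 = -3106/1885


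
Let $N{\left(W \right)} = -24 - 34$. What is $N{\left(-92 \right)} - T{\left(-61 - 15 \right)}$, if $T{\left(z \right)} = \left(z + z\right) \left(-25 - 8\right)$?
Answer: $-5074$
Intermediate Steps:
$N{\left(W \right)} = -58$ ($N{\left(W \right)} = -24 - 34 = -58$)
$T{\left(z \right)} = - 66 z$ ($T{\left(z \right)} = 2 z \left(-33\right) = - 66 z$)
$N{\left(-92 \right)} - T{\left(-61 - 15 \right)} = -58 - - 66 \left(-61 - 15\right) = -58 - \left(-66\right) \left(-76\right) = -58 - 5016 = -5074$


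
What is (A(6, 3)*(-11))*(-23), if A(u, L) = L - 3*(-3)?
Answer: 3036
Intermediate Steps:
A(u, L) = 9 + L (A(u, L) = L + 9 = 9 + L)
(A(6, 3)*(-11))*(-23) = ((9 + 3)*(-11))*(-23) = (12*(-11))*(-23) = -132*(-23) = 3036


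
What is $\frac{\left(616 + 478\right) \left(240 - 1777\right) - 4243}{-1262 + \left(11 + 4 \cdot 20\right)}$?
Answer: $\frac{1685721}{1171} \approx 1439.6$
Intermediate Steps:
$\frac{\left(616 + 478\right) \left(240 - 1777\right) - 4243}{-1262 + \left(11 + 4 \cdot 20\right)} = \frac{1094 \left(-1537\right) - 4243}{-1262 + \left(11 + 80\right)} = \frac{-1681478 - 4243}{-1262 + 91} = - \frac{1685721}{-1171} = \left(-1685721\right) \left(- \frac{1}{1171}\right) = \frac{1685721}{1171}$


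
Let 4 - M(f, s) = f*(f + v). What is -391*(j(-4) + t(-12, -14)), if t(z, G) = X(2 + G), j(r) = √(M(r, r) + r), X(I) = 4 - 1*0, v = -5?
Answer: -1564 - 2346*I ≈ -1564.0 - 2346.0*I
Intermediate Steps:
M(f, s) = 4 - f*(-5 + f) (M(f, s) = 4 - f*(f - 5) = 4 - f*(-5 + f))
X(I) = 4 (X(I) = 4 + 0 = 4)
j(r) = √(4 - r² + 6*r) (j(r) = √((4 - r² + 5*r) + r) = √(4 - r² + 6*r))
t(z, G) = 4
-391*(j(-4) + t(-12, -14)) = -391*(√(4 - 1*(-4)² + 6*(-4)) + 4) = -391*(√(4 - 1*16 - 24) + 4) = -391*(√(4 - 16 - 24) + 4) = -391*(√(-36) + 4) = -391*(6*I + 4) = -391*(4 + 6*I) = -1564 - 2346*I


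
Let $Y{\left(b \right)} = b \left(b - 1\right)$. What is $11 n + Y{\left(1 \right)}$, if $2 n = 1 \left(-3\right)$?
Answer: $- \frac{33}{2} \approx -16.5$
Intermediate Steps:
$n = - \frac{3}{2}$ ($n = \frac{1 \left(-3\right)}{2} = \frac{1}{2} \left(-3\right) = - \frac{3}{2} \approx -1.5$)
$Y{\left(b \right)} = b \left(-1 + b\right)$
$11 n + Y{\left(1 \right)} = 11 \left(- \frac{3}{2}\right) + 1 \left(-1 + 1\right) = - \frac{33}{2} + 1 \cdot 0 = - \frac{33}{2} + 0 = - \frac{33}{2}$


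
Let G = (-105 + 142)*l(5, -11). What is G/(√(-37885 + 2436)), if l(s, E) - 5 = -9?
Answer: 148*I*√35449/35449 ≈ 0.78607*I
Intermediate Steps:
l(s, E) = -4 (l(s, E) = 5 - 9 = -4)
G = -148 (G = (-105 + 142)*(-4) = 37*(-4) = -148)
G/(√(-37885 + 2436)) = -148/√(-37885 + 2436) = -148*(-I*√35449/35449) = -(-148)*I*√35449/35449 = 148*I*√35449/35449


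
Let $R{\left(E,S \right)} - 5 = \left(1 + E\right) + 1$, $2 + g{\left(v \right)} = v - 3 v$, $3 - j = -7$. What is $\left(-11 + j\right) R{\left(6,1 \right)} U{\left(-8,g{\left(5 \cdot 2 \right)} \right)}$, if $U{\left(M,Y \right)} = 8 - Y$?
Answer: $-390$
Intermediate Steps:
$j = 10$ ($j = 3 - -7 = 3 + 7 = 10$)
$g{\left(v \right)} = -2 - 2 v$ ($g{\left(v \right)} = -2 + \left(v - 3 v\right) = -2 - 2 v$)
$R{\left(E,S \right)} = 7 + E$ ($R{\left(E,S \right)} = 5 + \left(\left(1 + E\right) + 1\right) = 5 + \left(2 + E\right) = 7 + E$)
$\left(-11 + j\right) R{\left(6,1 \right)} U{\left(-8,g{\left(5 \cdot 2 \right)} \right)} = \left(-11 + 10\right) \left(7 + 6\right) \left(8 - \left(-2 - 2 \cdot 5 \cdot 2\right)\right) = - 13 \left(8 - \left(-2 - 20\right)\right) = - 13 \left(8 - -22\right) = - 13 \left(8 + 22\right) = - 13 \cdot 30 = \left(-1\right) 390 = -390$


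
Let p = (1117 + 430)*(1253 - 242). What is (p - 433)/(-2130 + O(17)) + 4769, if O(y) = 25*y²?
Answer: 25861639/5095 ≈ 5075.9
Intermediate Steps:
p = 1564017 (p = 1547*1011 = 1564017)
(p - 433)/(-2130 + O(17)) + 4769 = (1564017 - 433)/(-2130 + 25*17²) + 4769 = 1563584/(-2130 + 25*289) + 4769 = 1563584/(-2130 + 7225) + 4769 = 1563584/5095 + 4769 = 25861639/5095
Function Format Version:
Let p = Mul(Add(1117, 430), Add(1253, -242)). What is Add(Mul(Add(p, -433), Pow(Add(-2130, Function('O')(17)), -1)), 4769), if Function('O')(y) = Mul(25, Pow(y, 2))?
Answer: Rational(25861639, 5095) ≈ 5075.9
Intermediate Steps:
p = 1564017 (p = Mul(1547, 1011) = 1564017)
Add(Mul(Add(p, -433), Pow(Add(-2130, Function('O')(17)), -1)), 4769) = Add(Mul(Add(1564017, -433), Pow(Add(-2130, Mul(25, Pow(17, 2))), -1)), 4769) = Add(Mul(1563584, Pow(Add(-2130, Mul(25, 289)), -1)), 4769) = Add(Mul(1563584, Pow(Add(-2130, 7225), -1)), 4769) = Add(Mul(1563584, Pow(5095, -1)), 4769) = Add(Mul(1563584, Rational(1, 5095)), 4769) = Add(Rational(1563584, 5095), 4769) = Rational(25861639, 5095)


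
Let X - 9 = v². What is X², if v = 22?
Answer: 243049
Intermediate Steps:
X = 493 (X = 9 + 22² = 9 + 484 = 493)
X² = 493² = 243049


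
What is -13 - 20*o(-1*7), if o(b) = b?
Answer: 127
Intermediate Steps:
-13 - 20*o(-1*7) = -13 - (-20)*7 = -13 - 20*(-7) = -13 + 140 = 127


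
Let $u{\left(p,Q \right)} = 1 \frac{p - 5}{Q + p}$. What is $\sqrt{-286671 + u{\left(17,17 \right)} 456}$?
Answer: $\frac{i \sqrt{82801407}}{17} \approx 535.27 i$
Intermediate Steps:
$u{\left(p,Q \right)} = \frac{-5 + p}{Q + p}$ ($u{\left(p,Q \right)} = 1 \frac{-5 + p}{Q + p} = \frac{-5 + p}{Q + p}$)
$\sqrt{-286671 + u{\left(17,17 \right)} 456} = \sqrt{-286671 + \frac{-5 + 17}{17 + 17} \cdot 456} = \sqrt{-286671 + \frac{1}{34} \cdot 12 \cdot 456} = \sqrt{-286671 + \frac{6}{17} \cdot 456} = \sqrt{-286671 + \frac{2736}{17}} = \sqrt{- \frac{4870671}{17}} = \frac{i \sqrt{82801407}}{17}$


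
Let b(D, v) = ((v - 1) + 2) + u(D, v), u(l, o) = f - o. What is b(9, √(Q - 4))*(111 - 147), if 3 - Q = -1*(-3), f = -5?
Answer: 144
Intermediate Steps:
Q = 0 (Q = 3 - (-1)*(-3) = 3 - 1*3 = 3 - 3 = 0)
u(l, o) = -5 - o
b(D, v) = -4 (b(D, v) = ((v - 1) + 2) + (-5 - v) = ((-1 + v) + 2) + (-5 - v) = (1 + v) + (-5 - v) = -4)
b(9, √(Q - 4))*(111 - 147) = -4*(111 - 147) = -4*(-36) = 144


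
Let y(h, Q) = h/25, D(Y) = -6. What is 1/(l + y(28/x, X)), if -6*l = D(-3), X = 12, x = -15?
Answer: 375/347 ≈ 1.0807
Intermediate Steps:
y(h, Q) = h/25 (y(h, Q) = h*(1/25) = h/25)
l = 1 (l = -⅙*(-6) = 1)
1/(l + y(28/x, X)) = 1/(1 + (28/(-15))/25) = 1/(1 + (28*(-1/15))/25) = 1/(1 + (1/25)*(-28/15)) = 1/(1 - 28/375) = 1/(347/375) = 375/347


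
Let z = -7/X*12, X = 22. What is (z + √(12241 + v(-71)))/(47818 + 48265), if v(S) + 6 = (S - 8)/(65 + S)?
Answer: -42/1056913 + √440934/576498 ≈ 0.0011121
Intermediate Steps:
v(S) = -6 + (-8 + S)/(65 + S) (v(S) = -6 + (S - 8)/(65 + S) = -6 + (-8 + S)/(65 + S))
z = -42/11 (z = -7/22*12 = -42/11 ≈ -3.8182)
(z + √(12241 + v(-71)))/(47818 + 48265) = (-42/11 + √(12241 + (-398 - 5*(-71))/(65 - 71)))/(47818 + 48265) = (-42/11 + √(12241 + (-398 + 355)/(-6)))/96083 = (-42/11 + √(12241 - ⅙*(-43)))*(1/96083) = (-42/11 + √(12241 + 43/6))*(1/96083) = (-42/11 + √(73489/6))*(1/96083) = (-42/11 + √440934/6)*(1/96083) = -42/1056913 + √440934/576498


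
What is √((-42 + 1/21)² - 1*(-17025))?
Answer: √8284186/21 ≈ 137.06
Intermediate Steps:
√((-42 + 1/21)² - 1*(-17025)) = √((-42 + 1/21)² + 17025) = √((-881/21)² + 17025) = √(776161/441 + 17025) = √(8284186/441) = √8284186/21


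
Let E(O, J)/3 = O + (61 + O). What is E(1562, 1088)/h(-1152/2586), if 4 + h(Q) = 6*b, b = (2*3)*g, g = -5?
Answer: -9555/184 ≈ -51.929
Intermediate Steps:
b = -30 (b = (2*3)*(-5) = 6*(-5) = -30)
E(O, J) = 183 + 6*O (E(O, J) = 3*(O + (61 + O)) = 3*(61 + 2*O) = 183 + 6*O)
h(Q) = -184 (h(Q) = -4 + 6*(-30) = -4 - 180 = -184)
E(1562, 1088)/h(-1152/2586) = (183 + 6*1562)/(-184) = (183 + 9372)*(-1/184) = 9555*(-1/184) = -9555/184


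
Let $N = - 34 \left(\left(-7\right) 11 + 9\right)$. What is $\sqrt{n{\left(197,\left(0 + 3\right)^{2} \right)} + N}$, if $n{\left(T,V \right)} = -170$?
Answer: $3 \sqrt{238} \approx 46.282$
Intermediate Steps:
$N = 2312$ ($N = - 34 \left(-77 + 9\right) = \left(-34\right) \left(-68\right) = 2312$)
$\sqrt{n{\left(197,\left(0 + 3\right)^{2} \right)} + N} = \sqrt{-170 + 2312} = \sqrt{2142} = 3 \sqrt{238}$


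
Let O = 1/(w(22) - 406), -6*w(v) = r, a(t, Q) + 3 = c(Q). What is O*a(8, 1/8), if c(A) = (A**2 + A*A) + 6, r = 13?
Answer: -291/39184 ≈ -0.0074265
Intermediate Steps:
c(A) = 6 + 2*A**2 (c(A) = (A**2 + A**2) + 6 = 2*A**2 + 6 = 6 + 2*A**2)
a(t, Q) = 3 + 2*Q**2 (a(t, Q) = -3 + (6 + 2*Q**2) = 3 + 2*Q**2)
w(v) = -13/6 (w(v) = -1/6*13 = -13/6)
O = -6/2449 (O = 1/(-13/6 - 406) = 1/(-2449/6) = -6/2449 ≈ -0.0024500)
O*a(8, 1/8) = -6*(3 + 2*(1/8)**2)/2449 = -6*(3 + 2*(1/64))/2449 = -6*(3 + 1/32)/2449 = -6/2449*97/32 = -291/39184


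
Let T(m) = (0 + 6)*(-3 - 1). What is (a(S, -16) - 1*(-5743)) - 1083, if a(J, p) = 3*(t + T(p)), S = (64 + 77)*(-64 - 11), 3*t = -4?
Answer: 4584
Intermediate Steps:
T(m) = -24 (T(m) = 6*(-4) = -24)
t = -4/3 (t = (1/3)*(-4) = -4/3 ≈ -1.3333)
S = -10575 (S = 141*(-75) = -10575)
a(J, p) = -76 (a(J, p) = 3*(-4/3 - 24) = 3*(-76/3) = -76)
(a(S, -16) - 1*(-5743)) - 1083 = (-76 - 1*(-5743)) - 1083 = (-76 + 5743) - 1083 = 5667 - 1083 = 4584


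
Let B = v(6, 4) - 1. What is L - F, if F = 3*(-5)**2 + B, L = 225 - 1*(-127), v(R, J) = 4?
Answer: 274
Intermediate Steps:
L = 352 (L = 225 + 127 = 352)
B = 3 (B = 4 - 1 = 3)
F = 78 (F = 3*(-5)**2 + 3 = 3*25 + 3 = 75 + 3 = 78)
L - F = 352 - 1*78 = 352 - 78 = 274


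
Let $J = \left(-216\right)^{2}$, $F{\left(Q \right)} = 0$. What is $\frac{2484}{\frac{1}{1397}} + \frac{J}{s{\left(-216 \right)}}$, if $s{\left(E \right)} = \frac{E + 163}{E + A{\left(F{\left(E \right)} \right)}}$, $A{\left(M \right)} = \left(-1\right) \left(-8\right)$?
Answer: $\frac{193622292}{53} \approx 3.6533 \cdot 10^{6}$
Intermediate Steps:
$A{\left(M \right)} = 8$
$J = 46656$
$s{\left(E \right)} = \frac{163 + E}{8 + E}$ ($s{\left(E \right)} = \frac{E + 163}{E + 8} = \frac{163 + E}{8 + E}$)
$\frac{2484}{\frac{1}{1397}} + \frac{J}{s{\left(-216 \right)}} = \frac{2484}{\frac{1}{1397}} + \frac{46656}{\frac{1}{8 - 216} \left(163 - 216\right)} = 2484 \frac{1}{\frac{1}{1397}} + \frac{46656}{\frac{1}{-208} \left(-53\right)} = 2484 \cdot 1397 + \frac{46656}{\left(- \frac{1}{208}\right) \left(-53\right)} = 3470148 + \frac{46656}{\frac{53}{208}} = 3470148 + 46656 \cdot \frac{208}{53} = 3470148 + \frac{9704448}{53} = \frac{193622292}{53}$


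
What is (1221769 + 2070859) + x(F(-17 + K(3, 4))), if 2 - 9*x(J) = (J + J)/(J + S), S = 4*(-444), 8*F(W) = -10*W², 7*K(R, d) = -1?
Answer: 32419217101/9846 ≈ 3.2926e+6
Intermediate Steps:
K(R, d) = -⅐ (K(R, d) = (⅐)*(-1) = -⅐)
F(W) = -5*W²/4 (F(W) = (-10*W²)/8 = -5*W²/4)
S = -1776
x(J) = 2/9 - 2*J/(9*(-1776 + J)) (x(J) = 2/9 - (J + J)/(9*(J - 1776)) = 2/9 - 2*J/(9*(-1776 + J)))
(1221769 + 2070859) + x(F(-17 + K(3, 4))) = (1221769 + 2070859) - 1184/(-5328 + 3*(-5*(-17 - ⅐)²/4)) = 3292628 - 1184/(-5328 + 3*(-5*(-120/7)²/4)) = 3292628 - 1184/(-5328 + 3*(-5/4*14400/49)) = 3292628 - 1184/(-5328 + 3*(-18000/49)) = 3292628 - 1184/(-5328 - 54000/49) = 3292628 - 1184/(-315072/49) = 3292628 - 1184*(-49/315072) = 3292628 + 1813/9846 = 32419217101/9846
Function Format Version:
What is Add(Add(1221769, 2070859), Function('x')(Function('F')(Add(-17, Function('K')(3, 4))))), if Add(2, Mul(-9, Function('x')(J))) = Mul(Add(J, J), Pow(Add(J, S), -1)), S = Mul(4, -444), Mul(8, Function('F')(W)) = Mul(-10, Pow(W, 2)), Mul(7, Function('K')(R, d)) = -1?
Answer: Rational(32419217101, 9846) ≈ 3.2926e+6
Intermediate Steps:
Function('K')(R, d) = Rational(-1, 7) (Function('K')(R, d) = Mul(Rational(1, 7), -1) = Rational(-1, 7))
Function('F')(W) = Mul(Rational(-5, 4), Pow(W, 2)) (Function('F')(W) = Mul(Rational(1, 8), Mul(-10, Pow(W, 2))) = Mul(Rational(-5, 4), Pow(W, 2)))
S = -1776
Function('x')(J) = Add(Rational(2, 9), Mul(Rational(-2, 9), J, Pow(Add(-1776, J), -1))) (Function('x')(J) = Add(Rational(2, 9), Mul(Rational(-1, 9), Mul(Add(J, J), Pow(Add(J, -1776), -1)))) = Add(Rational(2, 9), Mul(Rational(-1, 9), Mul(Mul(2, J), Pow(Add(-1776, J), -1)))) = Add(Rational(2, 9), Mul(Rational(-1, 9), Mul(2, J, Pow(Add(-1776, J), -1)))) = Add(Rational(2, 9), Mul(Rational(-2, 9), J, Pow(Add(-1776, J), -1))))
Add(Add(1221769, 2070859), Function('x')(Function('F')(Add(-17, Function('K')(3, 4))))) = Add(Add(1221769, 2070859), Mul(-1184, Pow(Add(-5328, Mul(3, Mul(Rational(-5, 4), Pow(Add(-17, Rational(-1, 7)), 2)))), -1))) = Add(3292628, Mul(-1184, Pow(Add(-5328, Mul(3, Mul(Rational(-5, 4), Pow(Rational(-120, 7), 2)))), -1))) = Add(3292628, Mul(-1184, Pow(Add(-5328, Mul(3, Mul(Rational(-5, 4), Rational(14400, 49)))), -1))) = Add(3292628, Mul(-1184, Pow(Add(-5328, Mul(3, Rational(-18000, 49))), -1))) = Add(3292628, Mul(-1184, Pow(Add(-5328, Rational(-54000, 49)), -1))) = Add(3292628, Mul(-1184, Pow(Rational(-315072, 49), -1))) = Add(3292628, Mul(-1184, Rational(-49, 315072))) = Add(3292628, Rational(1813, 9846)) = Rational(32419217101, 9846)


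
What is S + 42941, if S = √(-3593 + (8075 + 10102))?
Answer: 42941 + 2*√3646 ≈ 43062.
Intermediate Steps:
S = 2*√3646 (S = √(-3593 + 18177) = √14584 = 2*√3646 ≈ 120.76)
S + 42941 = 2*√3646 + 42941 = 42941 + 2*√3646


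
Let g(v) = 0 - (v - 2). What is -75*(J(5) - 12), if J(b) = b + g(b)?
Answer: 750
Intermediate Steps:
g(v) = 2 - v (g(v) = 0 - (-2 + v) = 0 + (2 - v) = 2 - v)
J(b) = 2 (J(b) = b + (2 - b) = 2)
-75*(J(5) - 12) = -75*(2 - 12) = -75*(-10) = 750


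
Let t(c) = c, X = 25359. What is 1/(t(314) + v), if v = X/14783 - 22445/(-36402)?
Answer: 538130766/170227983277 ≈ 0.0031612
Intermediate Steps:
v = 1254922753/538130766 (v = 25359/14783 - 22445/(-36402) = 25359*(1/14783) - 22445*(-1/36402) = 25359/14783 + 22445/36402 = 1254922753/538130766 ≈ 2.3320)
1/(t(314) + v) = 1/(314 + 1254922753/538130766) = 1/(170227983277/538130766) = 538130766/170227983277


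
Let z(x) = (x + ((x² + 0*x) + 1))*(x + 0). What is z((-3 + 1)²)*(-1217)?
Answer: -102228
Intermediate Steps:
z(x) = x*(1 + x + x²) (z(x) = (x + ((x² + 0) + 1))*x = (x + (x² + 1))*x = (x + (1 + x²))*x = (1 + x + x²)*x = x*(1 + x + x²))
z((-3 + 1)²)*(-1217) = ((-3 + 1)²*(1 + (-3 + 1)² + ((-3 + 1)²)²))*(-1217) = ((-2)²*(1 + (-2)² + ((-2)²)²))*(-1217) = (4*(1 + 4 + 4²))*(-1217) = (4*(1 + 4 + 16))*(-1217) = (4*21)*(-1217) = 84*(-1217) = -102228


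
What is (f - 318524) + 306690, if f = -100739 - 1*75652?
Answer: -188225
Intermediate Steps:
f = -176391 (f = -100739 - 75652 = -176391)
(f - 318524) + 306690 = (-176391 - 318524) + 306690 = -494915 + 306690 = -188225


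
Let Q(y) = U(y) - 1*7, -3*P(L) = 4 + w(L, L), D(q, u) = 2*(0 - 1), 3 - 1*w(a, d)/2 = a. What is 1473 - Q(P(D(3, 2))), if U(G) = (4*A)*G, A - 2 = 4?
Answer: 1592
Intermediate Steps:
A = 6 (A = 2 + 4 = 6)
w(a, d) = 6 - 2*a
D(q, u) = -2 (D(q, u) = 2*(-1) = -2)
U(G) = 24*G (U(G) = (4*6)*G = 24*G)
P(L) = -10/3 + 2*L/3 (P(L) = -(4 + (6 - 2*L))/3 = -(10 - 2*L)/3 = -10/3 + 2*L/3)
Q(y) = -7 + 24*y (Q(y) = 24*y - 1*7 = 24*y - 7 = -7 + 24*y)
1473 - Q(P(D(3, 2))) = 1473 - (-7 + 24*(-10/3 + (⅔)*(-2))) = 1473 - (-7 + 24*(-10/3 - 4/3)) = 1473 - (-7 + 24*(-14/3)) = 1473 - (-7 - 112) = 1473 - 1*(-119) = 1473 + 119 = 1592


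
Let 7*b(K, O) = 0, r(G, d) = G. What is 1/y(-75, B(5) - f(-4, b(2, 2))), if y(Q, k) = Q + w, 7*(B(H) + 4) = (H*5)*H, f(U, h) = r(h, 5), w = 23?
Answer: -1/52 ≈ -0.019231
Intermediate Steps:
b(K, O) = 0 (b(K, O) = (⅐)*0 = 0)
f(U, h) = h
B(H) = -4 + 5*H²/7 (B(H) = -4 + ((H*5)*H)/7 = -4 + ((5*H)*H)/7 = -4 + (5*H²)/7 = -4 + 5*H²/7)
y(Q, k) = 23 + Q (y(Q, k) = Q + 23 = 23 + Q)
1/y(-75, B(5) - f(-4, b(2, 2))) = 1/(23 - 75) = 1/(-52) = -1/52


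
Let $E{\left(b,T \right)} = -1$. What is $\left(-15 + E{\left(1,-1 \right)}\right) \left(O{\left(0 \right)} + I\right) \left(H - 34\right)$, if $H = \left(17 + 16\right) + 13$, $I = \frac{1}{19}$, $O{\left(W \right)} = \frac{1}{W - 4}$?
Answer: $\frac{720}{19} \approx 37.895$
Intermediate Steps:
$O{\left(W \right)} = \frac{1}{-4 + W}$
$I = \frac{1}{19} \approx 0.052632$
$H = 46$ ($H = 33 + 13 = 46$)
$\left(-15 + E{\left(1,-1 \right)}\right) \left(O{\left(0 \right)} + I\right) \left(H - 34\right) = \left(-15 - 1\right) \left(\frac{1}{-4 + 0} + \frac{1}{19}\right) \left(46 - 34\right) = - 16 \left(\frac{1}{-4} + \frac{1}{19}\right) 12 = - 16 \left(- \frac{1}{4} + \frac{1}{19}\right) 12 = \left(-16\right) \left(- \frac{15}{76}\right) 12 = \frac{60}{19} \cdot 12 = \frac{720}{19}$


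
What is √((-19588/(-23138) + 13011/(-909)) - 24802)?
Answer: 7*I*√6223049721392655/3505407 ≈ 157.53*I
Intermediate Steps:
√((-19588/(-23138) + 13011/(-909)) - 24802) = √((-19588*(-1/23138) + 13011*(-1/909)) - 24802) = √((9794/11569 - 4337/303) - 24802) = √(-47207171/3505407 - 24802) = √(-86988311585/3505407) = 7*I*√6223049721392655/3505407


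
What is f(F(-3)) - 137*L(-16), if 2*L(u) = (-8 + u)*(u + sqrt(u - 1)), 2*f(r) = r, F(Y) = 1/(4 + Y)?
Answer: -52607/2 + 1644*I*sqrt(17) ≈ -26304.0 + 6778.4*I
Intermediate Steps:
f(r) = r/2
L(u) = (-8 + u)*(u + sqrt(-1 + u))/2 (L(u) = ((-8 + u)*(u + sqrt(u - 1)))/2 = ((-8 + u)*(u + sqrt(-1 + u)))/2 = (-8 + u)*(u + sqrt(-1 + u))/2)
f(F(-3)) - 137*L(-16) = 1/(2*(4 - 3)) - 137*((1/2)*(-16)**2 - 4*(-16) - 4*sqrt(-1 - 16) + (1/2)*(-16)*sqrt(-1 - 16)) = (1/2)/1 - 137*((1/2)*256 + 64 - 4*I*sqrt(17) + (1/2)*(-16)*sqrt(-17)) = (1/2)*1 - 137*(128 + 64 - 4*I*sqrt(17) + (1/2)*(-16)*(I*sqrt(17))) = 1/2 - 137*(128 + 64 - 4*I*sqrt(17) - 8*I*sqrt(17)) = 1/2 - 137*(192 - 12*I*sqrt(17)) = 1/2 + (-26304 + 1644*I*sqrt(17)) = -52607/2 + 1644*I*sqrt(17)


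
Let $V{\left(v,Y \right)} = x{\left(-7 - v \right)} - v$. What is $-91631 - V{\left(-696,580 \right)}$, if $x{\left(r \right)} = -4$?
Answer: $-92323$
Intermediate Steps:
$V{\left(v,Y \right)} = -4 - v$
$-91631 - V{\left(-696,580 \right)} = -91631 - \left(-4 - -696\right) = -91631 - \left(-4 + 696\right) = -91631 - 692 = -92323$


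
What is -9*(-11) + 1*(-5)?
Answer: 94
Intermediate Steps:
-9*(-11) + 1*(-5) = 99 - 5 = 94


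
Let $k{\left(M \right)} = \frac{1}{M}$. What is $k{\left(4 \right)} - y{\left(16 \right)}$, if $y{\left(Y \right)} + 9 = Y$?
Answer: $- \frac{27}{4} \approx -6.75$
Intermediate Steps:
$y{\left(Y \right)} = -9 + Y$
$k{\left(4 \right)} - y{\left(16 \right)} = \frac{1}{4} - \left(-9 + 16\right) = \frac{1}{4} - 7 = - \frac{27}{4}$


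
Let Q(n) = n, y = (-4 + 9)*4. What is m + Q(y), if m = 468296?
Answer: 468316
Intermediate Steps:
y = 20 (y = 5*4 = 20)
m + Q(y) = 468296 + 20 = 468316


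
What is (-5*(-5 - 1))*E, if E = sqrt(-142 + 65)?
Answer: 30*I*sqrt(77) ≈ 263.25*I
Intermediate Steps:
E = I*sqrt(77) (E = sqrt(-77) = I*sqrt(77) ≈ 8.775*I)
(-5*(-5 - 1))*E = (-5*(-5 - 1))*(I*sqrt(77)) = (-5*(-6))*(I*sqrt(77)) = 30*(I*sqrt(77)) = 30*I*sqrt(77)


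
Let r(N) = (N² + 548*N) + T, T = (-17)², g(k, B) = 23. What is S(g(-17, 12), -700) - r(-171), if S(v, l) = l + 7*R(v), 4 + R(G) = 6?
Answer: 63492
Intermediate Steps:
R(G) = 2 (R(G) = -4 + 6 = 2)
T = 289
S(v, l) = 14 + l (S(v, l) = l + 7*2 = l + 14 = 14 + l)
r(N) = 289 + N² + 548*N (r(N) = (N² + 548*N) + 289 = 289 + N² + 548*N)
S(g(-17, 12), -700) - r(-171) = (14 - 700) - (289 + (-171)² + 548*(-171)) = -686 - (289 + 29241 - 93708) = -686 - 1*(-64178) = -686 + 64178 = 63492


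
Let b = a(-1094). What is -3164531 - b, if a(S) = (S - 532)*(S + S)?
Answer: -6722219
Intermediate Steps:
a(S) = 2*S*(-532 + S) (a(S) = (-532 + S)*(2*S) = 2*S*(-532 + S))
b = 3557688 (b = 2*(-1094)*(-532 - 1094) = 2*(-1094)*(-1626) = 3557688)
-3164531 - b = -3164531 - 1*3557688 = -3164531 - 3557688 = -6722219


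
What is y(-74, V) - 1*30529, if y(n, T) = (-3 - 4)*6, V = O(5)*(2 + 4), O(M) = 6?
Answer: -30571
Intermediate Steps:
V = 36 (V = 6*(2 + 4) = 6*6 = 36)
y(n, T) = -42 (y(n, T) = -7*6 = -42)
y(-74, V) - 1*30529 = -42 - 1*30529 = -42 - 30529 = -30571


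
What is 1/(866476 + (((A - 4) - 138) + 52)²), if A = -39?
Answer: 1/883117 ≈ 1.1324e-6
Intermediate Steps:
1/(866476 + (((A - 4) - 138) + 52)²) = 1/(866476 + (((-39 - 4) - 138) + 52)²) = 1/(866476 + ((-43 - 138) + 52)²) = 1/(866476 + (-181 + 52)²) = 1/(866476 + (-129)²) = 1/(866476 + 16641) = 1/883117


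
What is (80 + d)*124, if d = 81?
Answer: 19964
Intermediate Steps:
(80 + d)*124 = (80 + 81)*124 = 161*124 = 19964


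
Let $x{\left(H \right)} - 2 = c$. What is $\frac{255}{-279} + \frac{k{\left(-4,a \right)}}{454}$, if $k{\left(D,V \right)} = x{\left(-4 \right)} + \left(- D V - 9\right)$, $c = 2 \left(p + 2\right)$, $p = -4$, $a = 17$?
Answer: $- \frac{33289}{42222} \approx -0.78843$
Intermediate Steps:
$c = -4$ ($c = 2 \left(-4 + 2\right) = 2 \left(-2\right) = -4$)
$x{\left(H \right)} = -2$ ($x{\left(H \right)} = 2 - 4 = -2$)
$k{\left(D,V \right)} = -11 - D V$ ($k{\left(D,V \right)} = -2 + \left(- D V - 9\right) = -2 - \left(9 + D V\right) = -11 - D V$)
$\frac{255}{-279} + \frac{k{\left(-4,a \right)}}{454} = \frac{255}{-279} + \frac{-11 - \left(-4\right) 17}{454} = 255 \left(- \frac{1}{279}\right) + \left(-11 + 68\right) \frac{1}{454} = - \frac{85}{93} + 57 \cdot \frac{1}{454} = - \frac{85}{93} + \frac{57}{454} = - \frac{33289}{42222}$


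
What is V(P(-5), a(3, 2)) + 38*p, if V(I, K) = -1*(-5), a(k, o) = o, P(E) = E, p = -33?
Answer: -1249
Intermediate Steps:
V(I, K) = 5
V(P(-5), a(3, 2)) + 38*p = 5 + 38*(-33) = 5 - 1254 = -1249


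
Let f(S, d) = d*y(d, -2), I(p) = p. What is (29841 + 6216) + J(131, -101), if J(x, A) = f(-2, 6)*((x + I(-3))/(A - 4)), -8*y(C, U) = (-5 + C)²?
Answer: 1262027/35 ≈ 36058.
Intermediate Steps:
y(C, U) = -(-5 + C)²/8
f(S, d) = -d*(-5 + d)²/8 (f(S, d) = d*(-(-5 + d)²/8) = -d*(-5 + d)²/8)
J(x, A) = -3*(-3 + x)/(4*(-4 + A)) (J(x, A) = (-⅛*6*(-5 + 6)²)*((x - 3)/(A - 4)) = (-⅛*6*1²)*((-3 + x)/(-4 + A)) = (-⅛*6*1)*((-3 + x)/(-4 + A)) = -3*(-3 + x)/(4*(-4 + A)))
(29841 + 6216) + J(131, -101) = (29841 + 6216) + 3*(3 - 1*131)/(4*(-4 - 101)) = 36057 + (¾)*(3 - 131)/(-105) = 36057 + (¾)*(-1/105)*(-128) = 36057 + 32/35 = 1262027/35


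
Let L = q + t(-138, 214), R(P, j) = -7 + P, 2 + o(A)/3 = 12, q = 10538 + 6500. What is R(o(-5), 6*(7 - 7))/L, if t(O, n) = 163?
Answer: 23/17201 ≈ 0.0013371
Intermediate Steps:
q = 17038
o(A) = 30 (o(A) = -6 + 3*12 = -6 + 36 = 30)
L = 17201 (L = 17038 + 163 = 17201)
R(o(-5), 6*(7 - 7))/L = (-7 + 30)/17201 = 23*(1/17201) = 23/17201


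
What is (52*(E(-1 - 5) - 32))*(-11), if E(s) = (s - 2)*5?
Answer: 41184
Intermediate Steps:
E(s) = -10 + 5*s (E(s) = (-2 + s)*5 = -10 + 5*s)
(52*(E(-1 - 5) - 32))*(-11) = (52*((-10 + 5*(-1 - 5)) - 32))*(-11) = (52*((-10 + 5*(-6)) - 32))*(-11) = (52*((-10 - 30) - 32))*(-11) = (52*(-40 - 32))*(-11) = (52*(-72))*(-11) = -3744*(-11) = 41184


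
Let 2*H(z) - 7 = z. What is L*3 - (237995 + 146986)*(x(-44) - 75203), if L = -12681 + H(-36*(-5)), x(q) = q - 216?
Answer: 58103566881/2 ≈ 2.9052e+10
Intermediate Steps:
x(q) = -216 + q
H(z) = 7/2 + z/2
L = -25175/2 (L = -12681 + (7/2 + (-36*(-5))/2) = -12681 + (7/2 + (-6*(-30))/2) = -12681 + (7/2 + (1/2)*180) = -12681 + (7/2 + 90) = -12681 + 187/2 = -25175/2 ≈ -12588.)
L*3 - (237995 + 146986)*(x(-44) - 75203) = -25175/2*3 - (237995 + 146986)*((-216 - 44) - 75203) = -75525/2 - 384981*(-260 - 75203) = -75525/2 - 384981*(-75463) = -75525/2 - 1*(-29051821203) = -75525/2 + 29051821203 = 58103566881/2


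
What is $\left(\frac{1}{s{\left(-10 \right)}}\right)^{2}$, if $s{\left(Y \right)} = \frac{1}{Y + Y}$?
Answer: $400$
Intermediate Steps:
$s{\left(Y \right)} = \frac{1}{2 Y}$
$\left(\frac{1}{s{\left(-10 \right)}}\right)^{2} = \left(\frac{1}{\frac{1}{2} \frac{1}{-10}}\right)^{2} = \left(\frac{1}{\frac{1}{2} \left(- \frac{1}{10}\right)}\right)^{2} = \left(\frac{1}{- \frac{1}{20}}\right)^{2} = \left(-20\right)^{2} = 400$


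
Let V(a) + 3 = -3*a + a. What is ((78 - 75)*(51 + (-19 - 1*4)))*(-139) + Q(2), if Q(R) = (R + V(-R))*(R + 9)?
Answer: -11643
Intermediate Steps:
V(a) = -3 - 2*a (V(a) = -3 + (-3*a + a) = -3 - 2*a)
Q(R) = (-3 + 3*R)*(9 + R) (Q(R) = (R + (-3 - (-2)*R))*(R + 9) = (R + (-3 + 2*R))*(9 + R) = (-3 + 3*R)*(9 + R))
((78 - 75)*(51 + (-19 - 1*4)))*(-139) + Q(2) = ((78 - 75)*(51 + (-19 - 1*4)))*(-139) + (-27 + 3*2² + 24*2) = (3*(51 + (-19 - 4)))*(-139) + (-27 + 3*4 + 48) = (3*(51 - 23))*(-139) + (-27 + 12 + 48) = (3*28)*(-139) + 33 = 84*(-139) + 33 = -11676 + 33 = -11643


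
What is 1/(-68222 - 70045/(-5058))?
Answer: -5058/344996831 ≈ -1.4661e-5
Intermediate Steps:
1/(-68222 - 70045/(-5058)) = 1/(-68222 - 70045*(-1/5058)) = 1/(-68222 + 70045/5058) = 1/(-344996831/5058) = -5058/344996831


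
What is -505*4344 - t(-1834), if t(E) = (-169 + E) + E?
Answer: -2189883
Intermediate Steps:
t(E) = -169 + 2*E
-505*4344 - t(-1834) = -505*4344 - (-169 + 2*(-1834)) = -2193720 - (-169 - 3668) = -2193720 - 1*(-3837) = -2193720 + 3837 = -2189883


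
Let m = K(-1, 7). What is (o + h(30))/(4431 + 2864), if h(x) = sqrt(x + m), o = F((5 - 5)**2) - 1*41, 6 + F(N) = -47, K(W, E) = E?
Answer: -94/7295 + sqrt(37)/7295 ≈ -0.012052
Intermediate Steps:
F(N) = -53 (F(N) = -6 - 47 = -53)
o = -94 (o = -53 - 1*41 = -53 - 41 = -94)
m = 7
h(x) = sqrt(7 + x) (h(x) = sqrt(x + 7) = sqrt(7 + x))
(o + h(30))/(4431 + 2864) = (-94 + sqrt(7 + 30))/(4431 + 2864) = (-94 + sqrt(37))/7295 = (-94 + sqrt(37))*(1/7295) = -94/7295 + sqrt(37)/7295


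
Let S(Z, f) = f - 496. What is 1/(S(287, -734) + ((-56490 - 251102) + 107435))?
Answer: -1/201387 ≈ -4.9656e-6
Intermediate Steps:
S(Z, f) = -496 + f
1/(S(287, -734) + ((-56490 - 251102) + 107435)) = 1/((-496 - 734) + ((-56490 - 251102) + 107435)) = 1/(-1230 + (-307592 + 107435)) = 1/(-1230 - 200157) = 1/(-201387) = -1/201387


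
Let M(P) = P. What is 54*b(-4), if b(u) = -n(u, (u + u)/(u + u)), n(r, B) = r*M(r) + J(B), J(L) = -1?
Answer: -810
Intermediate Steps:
n(r, B) = -1 + r² (n(r, B) = r*r - 1 = r² - 1 = -1 + r²)
b(u) = 1 - u² (b(u) = -(-1 + u²) = 1 - u²)
54*b(-4) = 54*(1 - 1*(-4)²) = 54*(1 - 1*16) = 54*(1 - 16) = 54*(-15) = -810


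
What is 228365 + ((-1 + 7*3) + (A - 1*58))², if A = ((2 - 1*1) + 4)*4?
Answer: 228689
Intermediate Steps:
A = 20 (A = ((2 - 1) + 4)*4 = (1 + 4)*4 = 5*4 = 20)
228365 + ((-1 + 7*3) + (A - 1*58))² = 228365 + ((-1 + 7*3) + (20 - 1*58))² = 228365 + ((-1 + 21) + (20 - 58))² = 228365 + (20 - 38)² = 228365 + (-18)² = 228365 + 324 = 228689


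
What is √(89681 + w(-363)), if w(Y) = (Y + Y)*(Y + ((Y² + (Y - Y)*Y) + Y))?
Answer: I*√95047537 ≈ 9749.2*I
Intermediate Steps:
w(Y) = 2*Y*(Y² + 2*Y) (w(Y) = (2*Y)*(Y + ((Y² + 0*Y) + Y)) = (2*Y)*(Y + ((Y² + 0) + Y)) = (2*Y)*(Y + (Y² + Y)) = (2*Y)*(Y + (Y + Y²)) = (2*Y)*(Y² + 2*Y) = 2*Y*(Y² + 2*Y))
√(89681 + w(-363)) = √(89681 + 2*(-363)²*(2 - 363)) = √(89681 + 2*131769*(-361)) = √(89681 - 95137218) = √(-95047537) = I*√95047537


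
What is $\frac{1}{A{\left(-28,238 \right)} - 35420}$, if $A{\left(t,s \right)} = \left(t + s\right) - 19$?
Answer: $- \frac{1}{35229} \approx -2.8386 \cdot 10^{-5}$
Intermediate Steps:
$A{\left(t,s \right)} = -19 + s + t$ ($A{\left(t,s \right)} = \left(s + t\right) - 19 = -19 + s + t$)
$\frac{1}{A{\left(-28,238 \right)} - 35420} = \frac{1}{\left(-19 + 238 - 28\right) - 35420} = \frac{1}{191 - 35420} = \frac{1}{-35229} = - \frac{1}{35229}$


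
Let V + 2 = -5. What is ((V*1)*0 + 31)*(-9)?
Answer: -279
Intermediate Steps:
V = -7 (V = -2 - 5 = -7)
((V*1)*0 + 31)*(-9) = (-7*1*0 + 31)*(-9) = (-7*0 + 31)*(-9) = (0 + 31)*(-9) = 31*(-9) = -279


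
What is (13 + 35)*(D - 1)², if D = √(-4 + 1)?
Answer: 48*(1 - I*√3)² ≈ -96.0 - 166.28*I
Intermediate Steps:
D = I*√3 (D = √(-3) = I*√3 ≈ 1.732*I)
(13 + 35)*(D - 1)² = (13 + 35)*(I*√3 - 1)² = 48*(-1 + I*√3)²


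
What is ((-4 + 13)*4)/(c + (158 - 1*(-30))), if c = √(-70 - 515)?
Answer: 6768/35929 - 108*I*√65/35929 ≈ 0.18837 - 0.024235*I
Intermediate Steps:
c = 3*I*√65 (c = √(-585) = 3*I*√65 ≈ 24.187*I)
((-4 + 13)*4)/(c + (158 - 1*(-30))) = ((-4 + 13)*4)/(3*I*√65 + (158 - 1*(-30))) = (9*4)/(3*I*√65 + (158 + 30)) = 36/(3*I*√65 + 188) = 36/(188 + 3*I*√65)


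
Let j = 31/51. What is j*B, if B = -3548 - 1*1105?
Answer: -48081/17 ≈ -2828.3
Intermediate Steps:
j = 31/51 (j = 31*(1/51) = 31/51 ≈ 0.60784)
B = -4653 (B = -3548 - 1105 = -4653)
j*B = (31/51)*(-4653) = -48081/17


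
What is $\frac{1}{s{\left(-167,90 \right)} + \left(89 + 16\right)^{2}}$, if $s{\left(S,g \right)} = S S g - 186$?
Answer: $\frac{1}{2520849} \approx 3.9669 \cdot 10^{-7}$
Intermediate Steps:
$s{\left(S,g \right)} = -186 + g S^{2}$ ($s{\left(S,g \right)} = S^{2} g - 186 = g S^{2} - 186 = -186 + g S^{2}$)
$\frac{1}{s{\left(-167,90 \right)} + \left(89 + 16\right)^{2}} = \frac{1}{\left(-186 + 90 \left(-167\right)^{2}\right) + \left(89 + 16\right)^{2}} = \frac{1}{\left(-186 + 90 \cdot 27889\right) + 105^{2}} = \frac{1}{\left(-186 + 2510010\right) + 11025} = \frac{1}{2509824 + 11025} = \frac{1}{2520849}$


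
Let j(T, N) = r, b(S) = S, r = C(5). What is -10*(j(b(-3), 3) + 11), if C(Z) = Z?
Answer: -160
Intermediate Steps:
r = 5
j(T, N) = 5
-10*(j(b(-3), 3) + 11) = -10*(5 + 11) = -10*16 = -160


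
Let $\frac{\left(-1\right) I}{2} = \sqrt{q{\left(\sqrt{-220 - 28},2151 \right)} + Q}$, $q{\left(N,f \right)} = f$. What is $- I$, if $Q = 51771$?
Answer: $2 \sqrt{53922} \approx 464.42$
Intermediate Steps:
$I = - 2 \sqrt{53922}$ ($I = - 2 \sqrt{2151 + 51771} = - 2 \sqrt{53922} \approx -464.42$)
$- I = - \left(-2\right) \sqrt{53922} = 2 \sqrt{53922}$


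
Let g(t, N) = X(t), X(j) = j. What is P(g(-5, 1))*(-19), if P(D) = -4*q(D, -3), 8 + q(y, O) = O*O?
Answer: 76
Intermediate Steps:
q(y, O) = -8 + O² (q(y, O) = -8 + O*O = -8 + O²)
g(t, N) = t
P(D) = -4 (P(D) = -4*(-8 + (-3)²) = -4*(-8 + 9) = -4*1 = -4)
P(g(-5, 1))*(-19) = -4*(-19) = 76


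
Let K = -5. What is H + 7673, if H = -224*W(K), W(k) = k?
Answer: 8793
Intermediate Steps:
H = 1120 (H = -224*(-5) = 1120)
H + 7673 = 1120 + 7673 = 8793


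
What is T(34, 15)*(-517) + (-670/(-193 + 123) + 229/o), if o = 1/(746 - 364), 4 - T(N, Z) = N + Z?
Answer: 775268/7 ≈ 1.1075e+5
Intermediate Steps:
T(N, Z) = 4 - N - Z (T(N, Z) = 4 - (N + Z) = 4 + (-N - Z) = 4 - N - Z)
o = 1/382 ≈ 0.0026178
T(34, 15)*(-517) + (-670/(-193 + 123) + 229/o) = (4 - 1*34 - 1*15)*(-517) + (-670/(-193 + 123) + 229/(1/382)) = (4 - 34 - 15)*(-517) + (-670/(-70) + 229*382) = -45*(-517) + (-670*(-1/70) + 87478) = 23265 + (67/7 + 87478) = 23265 + 612413/7 = 775268/7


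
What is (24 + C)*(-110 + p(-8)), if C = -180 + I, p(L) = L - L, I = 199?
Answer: -4730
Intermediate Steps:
p(L) = 0
C = 19 (C = -180 + 199 = 19)
(24 + C)*(-110 + p(-8)) = (24 + 19)*(-110 + 0) = 43*(-110) = -4730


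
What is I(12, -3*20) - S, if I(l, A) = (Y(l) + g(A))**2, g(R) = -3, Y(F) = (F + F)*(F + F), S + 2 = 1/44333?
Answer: 14555898222/44333 ≈ 3.2833e+5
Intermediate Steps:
S = -88665/44333 (S = -2 + 1/44333 = -88665/44333 ≈ -2.0000)
Y(F) = 4*F**2 (Y(F) = (2*F)*(2*F) = 4*F**2)
I(l, A) = (-3 + 4*l**2)**2 (I(l, A) = (4*l**2 - 3)**2 = (-3 + 4*l**2)**2)
I(12, -3*20) - S = (-3 + 4*12**2)**2 - 1*(-88665/44333) = (-3 + 4*144)**2 + 88665/44333 = (-3 + 576)**2 + 88665/44333 = 573**2 + 88665/44333 = 328329 + 88665/44333 = 14555898222/44333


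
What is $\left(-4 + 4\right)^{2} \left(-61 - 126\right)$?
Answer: $0$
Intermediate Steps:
$\left(-4 + 4\right)^{2} \left(-61 - 126\right) = 0^{2} \left(-187\right) = 0 \left(-187\right) = 0$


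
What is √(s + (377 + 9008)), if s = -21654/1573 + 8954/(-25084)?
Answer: √30142960517118566/1793506 ≈ 96.803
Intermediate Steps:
s = -278626789/19728566 (s = -21654*1/1573 + 8954*(-1/25084) = -21654/1573 - 4477/12542 = -278626789/19728566 ≈ -14.123)
√(s + (377 + 9008)) = √(-278626789/19728566 + (377 + 9008)) = √(-278626789/19728566 + 9385) = √(184873965121/19728566) = √30142960517118566/1793506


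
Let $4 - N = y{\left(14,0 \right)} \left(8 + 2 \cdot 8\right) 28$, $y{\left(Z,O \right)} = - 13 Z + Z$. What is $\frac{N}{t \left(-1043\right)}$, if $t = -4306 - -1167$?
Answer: $\frac{112900}{3273977} \approx 0.034484$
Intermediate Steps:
$y{\left(Z,O \right)} = - 12 Z$
$t = -3139$ ($t = -4306 + 1167 = -3139$)
$N = 112900$ ($N = 4 - \left(-12\right) 14 \left(8 + 2 \cdot 8\right) 28 = 4 - - 168 \left(8 + 16\right) 28 = 4 - \left(-168\right) 24 \cdot 28 = 4 - \left(-4032\right) 28 = 4 - -112896 = 4 + 112896 = 112900$)
$\frac{N}{t \left(-1043\right)} = \frac{112900}{\left(-3139\right) \left(-1043\right)} = \frac{112900}{3273977}$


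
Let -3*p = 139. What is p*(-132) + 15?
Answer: 6131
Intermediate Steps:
p = -139/3 (p = -⅓*139 = -139/3 ≈ -46.333)
p*(-132) + 15 = -139/3*(-132) + 15 = 6116 + 15 = 6131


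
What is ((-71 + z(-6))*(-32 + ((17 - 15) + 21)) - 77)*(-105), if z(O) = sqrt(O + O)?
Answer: -59010 + 1890*I*sqrt(3) ≈ -59010.0 + 3273.6*I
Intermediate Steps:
z(O) = sqrt(2)*sqrt(O) (z(O) = sqrt(2*O) = sqrt(2)*sqrt(O))
((-71 + z(-6))*(-32 + ((17 - 15) + 21)) - 77)*(-105) = ((-71 + sqrt(2)*sqrt(-6))*(-32 + ((17 - 15) + 21)) - 77)*(-105) = ((-71 + sqrt(2)*(I*sqrt(6)))*(-32 + (2 + 21)) - 77)*(-105) = ((-71 + 2*I*sqrt(3))*(-32 + 23) - 77)*(-105) = ((-71 + 2*I*sqrt(3))*(-9) - 77)*(-105) = ((639 - 18*I*sqrt(3)) - 77)*(-105) = (562 - 18*I*sqrt(3))*(-105) = -59010 + 1890*I*sqrt(3)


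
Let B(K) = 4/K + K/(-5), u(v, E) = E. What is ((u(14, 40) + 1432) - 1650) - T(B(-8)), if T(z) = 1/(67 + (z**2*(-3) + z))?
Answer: -1147666/6447 ≈ -178.02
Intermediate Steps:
B(K) = 4/K - K/5 (B(K) = 4/K + K*(-1/5) = 4/K - K/5)
T(z) = 1/(67 + z - 3*z**2) (T(z) = 1/(67 + (-3*z**2 + z)) = 1/(67 + (z - 3*z**2)) = 1/(67 + z - 3*z**2))
((u(14, 40) + 1432) - 1650) - T(B(-8)) = ((40 + 1432) - 1650) - 1/(67 + (4/(-8) - 1/5*(-8)) - 3*(4/(-8) - 1/5*(-8))**2) = (1472 - 1650) - 1/(67 + (4*(-1/8) + 8/5) - 3*(4*(-1/8) + 8/5)**2) = -178 - 1/(67 + (-1/2 + 8/5) - 3*(-1/2 + 8/5)**2) = -178 - 1/(67 + 11/10 - 3*(11/10)**2) = -178 - 1/(67 + 11/10 - 3*121/100) = -178 - 1/(67 + 11/10 - 363/100) = -178 - 1/6447/100 = -178 - 1*100/6447 = -178 - 100/6447 = -1147666/6447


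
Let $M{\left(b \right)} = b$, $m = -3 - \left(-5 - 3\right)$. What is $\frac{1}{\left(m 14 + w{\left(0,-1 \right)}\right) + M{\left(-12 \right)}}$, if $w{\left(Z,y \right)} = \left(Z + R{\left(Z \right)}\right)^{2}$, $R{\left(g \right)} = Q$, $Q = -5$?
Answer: $\frac{1}{83} \approx 0.012048$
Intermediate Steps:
$R{\left(g \right)} = -5$
$m = 5$ ($m = -3 - -8 = -3 + 8 = 5$)
$w{\left(Z,y \right)} = \left(-5 + Z\right)^{2}$ ($w{\left(Z,y \right)} = \left(Z - 5\right)^{2} = \left(-5 + Z\right)^{2}$)
$\frac{1}{\left(m 14 + w{\left(0,-1 \right)}\right) + M{\left(-12 \right)}} = \frac{1}{\left(5 \cdot 14 + \left(-5 + 0\right)^{2}\right) - 12} = \frac{1}{\left(70 + \left(-5\right)^{2}\right) - 12} = \frac{1}{\left(70 + 25\right) - 12} = \frac{1}{95 - 12} = \frac{1}{83}$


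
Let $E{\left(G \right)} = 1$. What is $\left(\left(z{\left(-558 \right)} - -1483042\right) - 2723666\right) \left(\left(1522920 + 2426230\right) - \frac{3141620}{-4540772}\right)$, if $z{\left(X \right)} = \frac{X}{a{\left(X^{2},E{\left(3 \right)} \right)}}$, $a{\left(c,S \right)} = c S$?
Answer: $- \frac{3103471691329289861515}{633437694} \approx -4.8994 \cdot 10^{12}$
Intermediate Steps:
$a{\left(c,S \right)} = S c$
$z{\left(X \right)} = \frac{1}{X}$ ($z{\left(X \right)} = \frac{X}{1 X^{2}} = \frac{X}{X^{2}} = \frac{1}{X}$)
$\left(\left(z{\left(-558 \right)} - -1483042\right) - 2723666\right) \left(\left(1522920 + 2426230\right) - \frac{3141620}{-4540772}\right) = \left(\left(\frac{1}{-558} - -1483042\right) - 2723666\right) \left(\left(1522920 + 2426230\right) - \frac{3141620}{-4540772}\right) = \left(\left(- \frac{1}{558} + 1483042\right) - 2723666\right) \left(3949150 - - \frac{785405}{1135193}\right) = \left(\frac{827537435}{558} - 2723666\right) \left(3949150 + \frac{785405}{1135193}\right) = \left(- \frac{692268193}{558}\right) \frac{4483048221355}{1135193} = - \frac{3103471691329289861515}{633437694}$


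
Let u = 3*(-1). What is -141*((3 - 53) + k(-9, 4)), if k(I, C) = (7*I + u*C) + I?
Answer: 18894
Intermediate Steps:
u = -3
k(I, C) = -3*C + 8*I (k(I, C) = (7*I - 3*C) + I = (-3*C + 7*I) + I = -3*C + 8*I)
-141*((3 - 53) + k(-9, 4)) = -141*((3 - 53) + (-3*4 + 8*(-9))) = -141*(-50 + (-12 - 72)) = -141*(-50 - 84) = -141*(-134) = 18894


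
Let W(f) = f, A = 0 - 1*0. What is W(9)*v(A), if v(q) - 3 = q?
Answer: 27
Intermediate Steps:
A = 0 (A = 0 + 0 = 0)
v(q) = 3 + q
W(9)*v(A) = 9*(3 + 0) = 9*3 = 27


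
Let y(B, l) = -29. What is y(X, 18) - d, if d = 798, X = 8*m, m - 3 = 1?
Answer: -827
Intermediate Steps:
m = 4 (m = 3 + 1 = 4)
X = 32 (X = 8*4 = 32)
y(X, 18) - d = -29 - 1*798 = -29 - 798 = -827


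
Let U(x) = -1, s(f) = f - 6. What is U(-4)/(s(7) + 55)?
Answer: -1/56 ≈ -0.017857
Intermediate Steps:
s(f) = -6 + f
U(-4)/(s(7) + 55) = -1/((-6 + 7) + 55) = -1/(1 + 55) = -1/56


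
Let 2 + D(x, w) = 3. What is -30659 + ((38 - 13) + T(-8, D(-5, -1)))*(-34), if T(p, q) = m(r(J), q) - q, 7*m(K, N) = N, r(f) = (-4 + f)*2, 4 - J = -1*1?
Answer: -220359/7 ≈ -31480.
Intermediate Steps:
J = 5 (J = 4 - (-1) = 4 - 1*(-1) = 4 + 1 = 5)
r(f) = -8 + 2*f
D(x, w) = 1 (D(x, w) = -2 + 3 = 1)
m(K, N) = N/7
T(p, q) = -6*q/7 (T(p, q) = q/7 - q = -6*q/7)
-30659 + ((38 - 13) + T(-8, D(-5, -1)))*(-34) = -30659 + ((38 - 13) - 6/7*1)*(-34) = -30659 + (25 - 6/7)*(-34) = -30659 + (169/7)*(-34) = -30659 - 5746/7 = -220359/7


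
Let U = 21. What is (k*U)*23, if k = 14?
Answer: 6762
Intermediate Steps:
(k*U)*23 = (14*21)*23 = 294*23 = 6762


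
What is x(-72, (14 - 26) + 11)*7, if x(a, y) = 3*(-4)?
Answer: -84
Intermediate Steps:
x(a, y) = -12
x(-72, (14 - 26) + 11)*7 = -12*7 = -84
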